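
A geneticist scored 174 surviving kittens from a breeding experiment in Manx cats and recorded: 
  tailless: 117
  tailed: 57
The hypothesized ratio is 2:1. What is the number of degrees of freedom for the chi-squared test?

1

A goodness-of-fit test with 2 phenotype classes has df = 2 − 1 = 1.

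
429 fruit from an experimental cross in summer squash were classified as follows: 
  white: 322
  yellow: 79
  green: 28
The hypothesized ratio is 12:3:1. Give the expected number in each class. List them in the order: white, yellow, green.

Total ratio parts = 16. Expected numbers out of 429:
  white: 429 × 12/16 = 321.75
  yellow: 429 × 3/16 = 80.4375
  green: 429 × 1/16 = 26.8125

321.75, 80.4375, 26.8125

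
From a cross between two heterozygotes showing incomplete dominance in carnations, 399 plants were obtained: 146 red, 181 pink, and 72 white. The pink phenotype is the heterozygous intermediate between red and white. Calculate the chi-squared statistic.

With incomplete dominance, a heterozygote × heterozygote cross gives a 1:2:1 phenotypic ratio.
Total ratio parts = 4. Expected numbers out of 399:
  red: 399 × 1/4 = 99.75
  pink: 399 × 2/4 = 199.5
  white: 399 × 1/4 = 99.75
χ² = Σ (O − E)² / E
  red: (146 − 99.75)² / 99.75 = 21.4442
  pink: (181 − 199.5)² / 199.5 = 1.7155
  white: (72 − 99.75)² / 99.75 = 7.7199
χ² = 21.4442 + 1.7155 + 7.7199 = 30.8796 ≈ 30.880

30.880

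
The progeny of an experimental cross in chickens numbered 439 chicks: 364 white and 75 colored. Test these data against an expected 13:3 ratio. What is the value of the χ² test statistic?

Under the 13:3 hypothesis (Σ ratio = 16, N = 439):
  white: 439 × 13/16 = 356.6875
  colored: 439 × 3/16 = 82.3125
χ² = Σ (O − E)² / E
  white: (364 − 356.6875)² / 356.6875 = 0.1499
  colored: (75 − 82.3125)² / 82.3125 = 0.6496
χ² = 0.1499 + 0.6496 = 0.7995 ≈ 0.800

0.800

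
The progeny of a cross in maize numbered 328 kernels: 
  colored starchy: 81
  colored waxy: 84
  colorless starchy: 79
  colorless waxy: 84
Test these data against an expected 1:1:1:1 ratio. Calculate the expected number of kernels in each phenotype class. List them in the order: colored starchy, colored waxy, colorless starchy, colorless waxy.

Expected counts for N = 328 under a 1:1:1:1 ratio (total parts = 4):
  colored starchy: 328 × 1/4 = 82
  colored waxy: 328 × 1/4 = 82
  colorless starchy: 328 × 1/4 = 82
  colorless waxy: 328 × 1/4 = 82

82, 82, 82, 82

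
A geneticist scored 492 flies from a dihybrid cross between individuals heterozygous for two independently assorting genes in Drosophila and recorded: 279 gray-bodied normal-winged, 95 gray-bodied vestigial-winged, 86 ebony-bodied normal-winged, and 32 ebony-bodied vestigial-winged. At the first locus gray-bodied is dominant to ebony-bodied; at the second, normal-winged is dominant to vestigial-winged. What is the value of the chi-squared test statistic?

0.575

A dihybrid F₂ with independent assortment and complete dominance at both loci gives a 9:3:3:1 phenotypic ratio.
Expected counts for N = 492 under a 9:3:3:1 ratio (total parts = 16):
  gray-bodied normal-winged: 492 × 9/16 = 276.75
  gray-bodied vestigial-winged: 492 × 3/16 = 92.25
  ebony-bodied normal-winged: 492 × 3/16 = 92.25
  ebony-bodied vestigial-winged: 492 × 1/16 = 30.75
χ² = Σ (O − E)² / E
  gray-bodied normal-winged: (279 − 276.75)² / 276.75 = 0.0183
  gray-bodied vestigial-winged: (95 − 92.25)² / 92.25 = 0.0820
  ebony-bodied normal-winged: (86 − 92.25)² / 92.25 = 0.4234
  ebony-bodied vestigial-winged: (32 − 30.75)² / 30.75 = 0.0508
χ² = 0.0183 + 0.0820 + 0.4234 + 0.0508 = 0.5745 ≈ 0.575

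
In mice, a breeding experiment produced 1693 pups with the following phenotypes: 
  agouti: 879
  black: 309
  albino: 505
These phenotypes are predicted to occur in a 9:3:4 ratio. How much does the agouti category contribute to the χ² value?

Under the 9:3:4 hypothesis (Σ ratio = 16, N = 1693):
  agouti: 1693 × 9/16 = 952.3125
  black: 1693 × 3/16 = 317.4375
  albino: 1693 × 4/16 = 423.25
Contribution of agouti: (879 − 952.3125)² / 952.3125 = 5.6439

5.644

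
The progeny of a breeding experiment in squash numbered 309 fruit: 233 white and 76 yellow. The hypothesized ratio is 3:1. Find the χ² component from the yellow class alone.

0.020

Total ratio parts = 4. Expected numbers out of 309:
  white: 309 × 3/4 = 231.75
  yellow: 309 × 1/4 = 77.25
Contribution of yellow: (76 − 77.25)² / 77.25 = 0.0202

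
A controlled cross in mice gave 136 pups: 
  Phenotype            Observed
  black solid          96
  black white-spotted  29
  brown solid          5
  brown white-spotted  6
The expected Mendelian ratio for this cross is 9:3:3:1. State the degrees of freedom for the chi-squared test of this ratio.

3

A goodness-of-fit test with 4 phenotype classes has df = 4 − 1 = 3.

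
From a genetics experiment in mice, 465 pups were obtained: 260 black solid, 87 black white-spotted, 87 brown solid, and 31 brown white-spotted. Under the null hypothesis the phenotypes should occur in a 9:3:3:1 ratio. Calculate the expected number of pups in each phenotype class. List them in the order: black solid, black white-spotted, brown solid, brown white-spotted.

261.5625, 87.1875, 87.1875, 29.0625

The 9:3:3:1 ratio has 16 parts, so with N = 465 the expected counts are:
  black solid: 465 × 9/16 = 261.5625
  black white-spotted: 465 × 3/16 = 87.1875
  brown solid: 465 × 3/16 = 87.1875
  brown white-spotted: 465 × 1/16 = 29.0625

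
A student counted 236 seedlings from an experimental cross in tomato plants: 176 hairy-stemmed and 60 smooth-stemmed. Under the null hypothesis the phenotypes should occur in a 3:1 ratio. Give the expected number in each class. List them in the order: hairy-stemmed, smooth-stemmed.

Under the 3:1 hypothesis (Σ ratio = 4, N = 236):
  hairy-stemmed: 236 × 3/4 = 177
  smooth-stemmed: 236 × 1/4 = 59

177, 59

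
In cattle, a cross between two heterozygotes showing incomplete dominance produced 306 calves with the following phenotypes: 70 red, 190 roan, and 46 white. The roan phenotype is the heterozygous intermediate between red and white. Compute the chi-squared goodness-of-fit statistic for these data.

With incomplete dominance, a heterozygote × heterozygote cross gives a 1:2:1 phenotypic ratio.
Expected counts for N = 306 under a 1:2:1 ratio (total parts = 4):
  red: 306 × 1/4 = 76.5
  roan: 306 × 2/4 = 153
  white: 306 × 1/4 = 76.5
χ² = Σ (O − E)² / E
  red: (70 − 76.5)² / 76.5 = 0.5523
  roan: (190 − 153)² / 153 = 8.9477
  white: (46 − 76.5)² / 76.5 = 12.1601
χ² = 0.5523 + 8.9477 + 12.1601 = 21.6601 ≈ 21.660

21.660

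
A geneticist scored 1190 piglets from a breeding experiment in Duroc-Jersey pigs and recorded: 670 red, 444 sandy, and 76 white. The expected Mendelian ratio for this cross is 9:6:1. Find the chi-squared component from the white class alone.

The 9:6:1 ratio has 16 parts, so with N = 1190 the expected counts are:
  red: 1190 × 9/16 = 669.375
  sandy: 1190 × 6/16 = 446.25
  white: 1190 × 1/16 = 74.375
Contribution of white: (76 − 74.375)² / 74.375 = 0.0355

0.036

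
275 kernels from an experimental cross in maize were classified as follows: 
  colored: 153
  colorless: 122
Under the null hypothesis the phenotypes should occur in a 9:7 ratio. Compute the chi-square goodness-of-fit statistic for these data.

0.042

Expected counts for N = 275 under a 9:7 ratio (total parts = 16):
  colored: 275 × 9/16 = 154.6875
  colorless: 275 × 7/16 = 120.3125
χ² = Σ (O − E)² / E
  colored: (153 − 154.6875)² / 154.6875 = 0.0184
  colorless: (122 − 120.3125)² / 120.3125 = 0.0237
χ² = 0.0184 + 0.0237 = 0.0421 ≈ 0.042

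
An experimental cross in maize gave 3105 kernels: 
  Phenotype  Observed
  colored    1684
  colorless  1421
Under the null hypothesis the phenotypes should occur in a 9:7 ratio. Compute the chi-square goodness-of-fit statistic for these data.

5.122

The 9:7 ratio has 16 parts, so with N = 3105 the expected counts are:
  colored: 3105 × 9/16 = 1746.5625
  colorless: 3105 × 7/16 = 1358.4375
χ² = Σ (O − E)² / E
  colored: (1684 − 1746.5625)² / 1746.5625 = 2.2410
  colorless: (1421 − 1358.4375)² / 1358.4375 = 2.8813
χ² = 2.2410 + 2.8813 = 5.1223 ≈ 5.122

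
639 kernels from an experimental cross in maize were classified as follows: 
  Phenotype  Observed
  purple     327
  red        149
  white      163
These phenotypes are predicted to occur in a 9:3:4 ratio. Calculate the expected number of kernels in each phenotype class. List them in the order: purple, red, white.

Expected counts for N = 639 under a 9:3:4 ratio (total parts = 16):
  purple: 639 × 9/16 = 359.4375
  red: 639 × 3/16 = 119.8125
  white: 639 × 4/16 = 159.75

359.4375, 119.8125, 159.75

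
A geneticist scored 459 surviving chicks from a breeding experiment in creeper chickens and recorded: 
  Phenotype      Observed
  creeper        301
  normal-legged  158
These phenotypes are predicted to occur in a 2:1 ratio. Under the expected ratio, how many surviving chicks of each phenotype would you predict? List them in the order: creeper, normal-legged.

Expected counts for N = 459 under a 2:1 ratio (total parts = 3):
  creeper: 459 × 2/3 = 306
  normal-legged: 459 × 1/3 = 153

306, 153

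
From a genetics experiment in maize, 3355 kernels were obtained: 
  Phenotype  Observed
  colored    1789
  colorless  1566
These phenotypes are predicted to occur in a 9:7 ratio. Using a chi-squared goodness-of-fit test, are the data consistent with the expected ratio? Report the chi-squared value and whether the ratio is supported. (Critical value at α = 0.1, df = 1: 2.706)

Under the 9:7 hypothesis (Σ ratio = 16, N = 3355):
  colored: 3355 × 9/16 = 1887.1875
  colorless: 3355 × 7/16 = 1467.8125
χ² = Σ (O − E)² / E
  colored: (1789 − 1887.1875)² / 1887.1875 = 5.1085
  colorless: (1566 − 1467.8125)² / 1467.8125 = 6.5681
χ² = 5.1085 + 6.5681 = 11.6766 ≈ 11.677
Degrees of freedom = 2 − 1 = 1; critical value at α = 0.1 is 2.706.
Since 11.677 > 2.706, we reject the null hypothesis — the data do not fit the 9:7 ratio.

11.677; not consistent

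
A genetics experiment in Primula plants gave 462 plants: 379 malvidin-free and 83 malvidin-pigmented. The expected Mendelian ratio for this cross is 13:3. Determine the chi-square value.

0.187

The 13:3 ratio has 16 parts, so with N = 462 the expected counts are:
  malvidin-free: 462 × 13/16 = 375.375
  malvidin-pigmented: 462 × 3/16 = 86.625
χ² = Σ (O − E)² / E
  malvidin-free: (379 − 375.375)² / 375.375 = 0.0350
  malvidin-pigmented: (83 − 86.625)² / 86.625 = 0.1517
χ² = 0.0350 + 0.1517 = 0.1867 ≈ 0.187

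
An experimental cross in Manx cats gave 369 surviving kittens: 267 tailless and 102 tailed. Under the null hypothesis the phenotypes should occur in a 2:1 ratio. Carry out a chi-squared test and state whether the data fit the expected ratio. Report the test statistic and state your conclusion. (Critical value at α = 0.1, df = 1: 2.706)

5.378; not consistent

Expected counts for N = 369 under a 2:1 ratio (total parts = 3):
  tailless: 369 × 2/3 = 246
  tailed: 369 × 1/3 = 123
χ² = Σ (O − E)² / E
  tailless: (267 − 246)² / 246 = 1.7927
  tailed: (102 − 123)² / 123 = 3.5854
χ² = 1.7927 + 3.5854 = 5.3781 ≈ 5.378
Degrees of freedom = 2 − 1 = 1; critical value at α = 0.1 is 2.706.
Since 5.378 > 2.706, we reject the null hypothesis — the data do not fit the 2:1 ratio.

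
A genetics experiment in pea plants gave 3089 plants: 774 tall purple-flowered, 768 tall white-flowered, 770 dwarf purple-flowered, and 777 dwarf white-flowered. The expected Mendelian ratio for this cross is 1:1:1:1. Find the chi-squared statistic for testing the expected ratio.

The 1:1:1:1 ratio has 4 parts, so with N = 3089 the expected counts are:
  tall purple-flowered: 3089 × 1/4 = 772.25
  tall white-flowered: 3089 × 1/4 = 772.25
  dwarf purple-flowered: 3089 × 1/4 = 772.25
  dwarf white-flowered: 3089 × 1/4 = 772.25
χ² = Σ (O − E)² / E
  tall purple-flowered: (774 − 772.25)² / 772.25 = 0.0040
  tall white-flowered: (768 − 772.25)² / 772.25 = 0.0234
  dwarf purple-flowered: (770 − 772.25)² / 772.25 = 0.0066
  dwarf white-flowered: (777 − 772.25)² / 772.25 = 0.0292
χ² = 0.0040 + 0.0234 + 0.0066 + 0.0292 = 0.0632 ≈ 0.063

0.063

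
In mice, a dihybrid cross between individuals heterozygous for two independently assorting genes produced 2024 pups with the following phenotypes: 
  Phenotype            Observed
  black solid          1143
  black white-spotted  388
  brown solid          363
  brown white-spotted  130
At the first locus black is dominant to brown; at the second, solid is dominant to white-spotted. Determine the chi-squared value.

1.022

A dihybrid F₂ with independent assortment and complete dominance at both loci gives a 9:3:3:1 phenotypic ratio.
Total ratio parts = 16. Expected numbers out of 2024:
  black solid: 2024 × 9/16 = 1138.5
  black white-spotted: 2024 × 3/16 = 379.5
  brown solid: 2024 × 3/16 = 379.5
  brown white-spotted: 2024 × 1/16 = 126.5
χ² = Σ (O − E)² / E
  black solid: (1143 − 1138.5)² / 1138.5 = 0.0178
  black white-spotted: (388 − 379.5)² / 379.5 = 0.1904
  brown solid: (363 − 379.5)² / 379.5 = 0.7174
  brown white-spotted: (130 − 126.5)² / 126.5 = 0.0968
χ² = 0.0178 + 0.1904 + 0.7174 + 0.0968 = 1.0224 ≈ 1.022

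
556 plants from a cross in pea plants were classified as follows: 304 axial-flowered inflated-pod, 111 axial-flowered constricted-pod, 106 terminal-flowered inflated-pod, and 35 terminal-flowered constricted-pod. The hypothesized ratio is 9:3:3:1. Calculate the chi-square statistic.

0.713

Expected counts for N = 556 under a 9:3:3:1 ratio (total parts = 16):
  axial-flowered inflated-pod: 556 × 9/16 = 312.75
  axial-flowered constricted-pod: 556 × 3/16 = 104.25
  terminal-flowered inflated-pod: 556 × 3/16 = 104.25
  terminal-flowered constricted-pod: 556 × 1/16 = 34.75
χ² = Σ (O − E)² / E
  axial-flowered inflated-pod: (304 − 312.75)² / 312.75 = 0.2448
  axial-flowered constricted-pod: (111 − 104.25)² / 104.25 = 0.4371
  terminal-flowered inflated-pod: (106 − 104.25)² / 104.25 = 0.0294
  terminal-flowered constricted-pod: (35 − 34.75)² / 34.75 = 0.0018
χ² = 0.2448 + 0.4371 + 0.0294 + 0.0018 = 0.7131 ≈ 0.713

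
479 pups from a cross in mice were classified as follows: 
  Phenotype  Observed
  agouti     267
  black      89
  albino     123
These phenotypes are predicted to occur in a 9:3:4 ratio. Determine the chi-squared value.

0.118

The 9:3:4 ratio has 16 parts, so with N = 479 the expected counts are:
  agouti: 479 × 9/16 = 269.4375
  black: 479 × 3/16 = 89.8125
  albino: 479 × 4/16 = 119.75
χ² = Σ (O − E)² / E
  agouti: (267 − 269.4375)² / 269.4375 = 0.0221
  black: (89 − 89.8125)² / 89.8125 = 0.0074
  albino: (123 − 119.75)² / 119.75 = 0.0882
χ² = 0.0221 + 0.0074 + 0.0882 = 0.1177 ≈ 0.118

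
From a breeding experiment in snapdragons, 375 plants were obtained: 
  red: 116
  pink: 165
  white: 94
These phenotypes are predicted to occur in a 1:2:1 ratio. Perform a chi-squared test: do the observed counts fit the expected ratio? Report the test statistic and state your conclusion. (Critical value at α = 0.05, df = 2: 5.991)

Under the 1:2:1 hypothesis (Σ ratio = 4, N = 375):
  red: 375 × 1/4 = 93.75
  pink: 375 × 2/4 = 187.5
  white: 375 × 1/4 = 93.75
χ² = Σ (O − E)² / E
  red: (116 − 93.75)² / 93.75 = 5.2807
  pink: (165 − 187.5)² / 187.5 = 2.7000
  white: (94 − 93.75)² / 93.75 = 0.0007
χ² = 5.2807 + 2.7000 + 0.0007 = 7.9814 ≈ 7.981
Degrees of freedom = 3 − 1 = 2; critical value at α = 0.05 is 5.991.
Since 7.981 > 5.991, we reject the null hypothesis — the data do not fit the 1:2:1 ratio.

7.981; not consistent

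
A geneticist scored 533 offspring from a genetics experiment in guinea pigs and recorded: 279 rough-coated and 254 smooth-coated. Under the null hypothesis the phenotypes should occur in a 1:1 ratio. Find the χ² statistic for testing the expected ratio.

1.173

The 1:1 ratio has 2 parts, so with N = 533 the expected counts are:
  rough-coated: 533 × 1/2 = 266.5
  smooth-coated: 533 × 1/2 = 266.5
χ² = Σ (O − E)² / E
  rough-coated: (279 − 266.5)² / 266.5 = 0.5863
  smooth-coated: (254 − 266.5)² / 266.5 = 0.5863
χ² = 0.5863 + 0.5863 = 1.1726 ≈ 1.173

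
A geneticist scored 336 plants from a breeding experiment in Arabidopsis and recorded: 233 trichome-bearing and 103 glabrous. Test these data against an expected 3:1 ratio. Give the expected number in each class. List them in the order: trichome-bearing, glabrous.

The 3:1 ratio has 4 parts, so with N = 336 the expected counts are:
  trichome-bearing: 336 × 3/4 = 252
  glabrous: 336 × 1/4 = 84

252, 84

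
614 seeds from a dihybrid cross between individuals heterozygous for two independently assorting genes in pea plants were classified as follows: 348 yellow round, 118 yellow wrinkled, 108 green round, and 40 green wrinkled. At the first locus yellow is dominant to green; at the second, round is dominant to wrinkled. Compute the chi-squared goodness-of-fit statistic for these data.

0.602

A dihybrid F₂ with independent assortment and complete dominance at both loci gives a 9:3:3:1 phenotypic ratio.
The 9:3:3:1 ratio has 16 parts, so with N = 614 the expected counts are:
  yellow round: 614 × 9/16 = 345.375
  yellow wrinkled: 614 × 3/16 = 115.125
  green round: 614 × 3/16 = 115.125
  green wrinkled: 614 × 1/16 = 38.375
χ² = Σ (O − E)² / E
  yellow round: (348 − 345.375)² / 345.375 = 0.0200
  yellow wrinkled: (118 − 115.125)² / 115.125 = 0.0718
  green round: (108 − 115.125)² / 115.125 = 0.4410
  green wrinkled: (40 − 38.375)² / 38.375 = 0.0688
χ² = 0.0200 + 0.0718 + 0.4410 + 0.0688 = 0.6016 ≈ 0.602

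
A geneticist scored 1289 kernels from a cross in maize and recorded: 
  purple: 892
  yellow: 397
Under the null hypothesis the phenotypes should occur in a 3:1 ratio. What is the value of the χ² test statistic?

Under the 3:1 hypothesis (Σ ratio = 4, N = 1289):
  purple: 1289 × 3/4 = 966.75
  yellow: 1289 × 1/4 = 322.25
χ² = Σ (O − E)² / E
  purple: (892 − 966.75)² / 966.75 = 5.7797
  yellow: (397 − 322.25)² / 322.25 = 17.3392
χ² = 5.7797 + 17.3392 = 23.1189 ≈ 23.119

23.119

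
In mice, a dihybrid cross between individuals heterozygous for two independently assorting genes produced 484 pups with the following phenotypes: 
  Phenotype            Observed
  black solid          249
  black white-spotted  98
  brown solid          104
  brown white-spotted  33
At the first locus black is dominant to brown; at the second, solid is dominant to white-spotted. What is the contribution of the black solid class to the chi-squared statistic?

1.986

A dihybrid F₂ with independent assortment and complete dominance at both loci gives a 9:3:3:1 phenotypic ratio.
Total ratio parts = 16. Expected numbers out of 484:
  black solid: 484 × 9/16 = 272.25
  black white-spotted: 484 × 3/16 = 90.75
  brown solid: 484 × 3/16 = 90.75
  brown white-spotted: 484 × 1/16 = 30.25
Contribution of black solid: (249 − 272.25)² / 272.25 = 1.9855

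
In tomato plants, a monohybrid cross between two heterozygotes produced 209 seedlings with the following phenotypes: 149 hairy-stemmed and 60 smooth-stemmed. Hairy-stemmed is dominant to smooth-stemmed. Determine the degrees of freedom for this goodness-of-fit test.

1

For a monohybrid cross between heterozygotes with complete dominance, the expected phenotypic ratio is 3:1.
A goodness-of-fit test with 2 phenotype classes has df = 2 − 1 = 1.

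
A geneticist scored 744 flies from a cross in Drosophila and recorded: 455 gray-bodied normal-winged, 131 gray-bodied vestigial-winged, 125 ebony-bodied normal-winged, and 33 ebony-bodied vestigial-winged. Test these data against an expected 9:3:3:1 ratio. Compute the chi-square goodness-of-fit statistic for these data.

Expected counts for N = 744 under a 9:3:3:1 ratio (total parts = 16):
  gray-bodied normal-winged: 744 × 9/16 = 418.5
  gray-bodied vestigial-winged: 744 × 3/16 = 139.5
  ebony-bodied normal-winged: 744 × 3/16 = 139.5
  ebony-bodied vestigial-winged: 744 × 1/16 = 46.5
χ² = Σ (O − E)² / E
  gray-bodied normal-winged: (455 − 418.5)² / 418.5 = 3.1834
  gray-bodied vestigial-winged: (131 − 139.5)² / 139.5 = 0.5179
  ebony-bodied normal-winged: (125 − 139.5)² / 139.5 = 1.5072
  ebony-bodied vestigial-winged: (33 − 46.5)² / 46.5 = 3.9194
χ² = 3.1834 + 0.5179 + 1.5072 + 3.9194 = 9.1279 ≈ 9.128

9.128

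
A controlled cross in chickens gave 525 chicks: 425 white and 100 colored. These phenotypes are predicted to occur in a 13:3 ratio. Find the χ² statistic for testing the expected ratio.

0.031

Total ratio parts = 16. Expected numbers out of 525:
  white: 525 × 13/16 = 426.5625
  colored: 525 × 3/16 = 98.4375
χ² = Σ (O − E)² / E
  white: (425 − 426.5625)² / 426.5625 = 0.0057
  colored: (100 − 98.4375)² / 98.4375 = 0.0248
χ² = 0.0057 + 0.0248 = 0.0305 ≈ 0.031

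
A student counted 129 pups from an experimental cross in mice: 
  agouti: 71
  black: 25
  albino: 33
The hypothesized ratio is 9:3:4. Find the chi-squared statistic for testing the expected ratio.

0.078

The 9:3:4 ratio has 16 parts, so with N = 129 the expected counts are:
  agouti: 129 × 9/16 = 72.5625
  black: 129 × 3/16 = 24.1875
  albino: 129 × 4/16 = 32.25
χ² = Σ (O − E)² / E
  agouti: (71 − 72.5625)² / 72.5625 = 0.0336
  black: (25 − 24.1875)² / 24.1875 = 0.0273
  albino: (33 − 32.25)² / 32.25 = 0.0174
χ² = 0.0336 + 0.0273 + 0.0174 = 0.0783 ≈ 0.078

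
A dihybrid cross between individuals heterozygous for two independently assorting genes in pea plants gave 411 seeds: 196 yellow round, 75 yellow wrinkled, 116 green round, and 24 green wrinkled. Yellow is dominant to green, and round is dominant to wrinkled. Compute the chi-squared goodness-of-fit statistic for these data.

A dihybrid F₂ with independent assortment and complete dominance at both loci gives a 9:3:3:1 phenotypic ratio.
The 9:3:3:1 ratio has 16 parts, so with N = 411 the expected counts are:
  yellow round: 411 × 9/16 = 231.1875
  yellow wrinkled: 411 × 3/16 = 77.0625
  green round: 411 × 3/16 = 77.0625
  green wrinkled: 411 × 1/16 = 25.6875
χ² = Σ (O − E)² / E
  yellow round: (196 − 231.1875)² / 231.1875 = 5.3557
  yellow wrinkled: (75 − 77.0625)² / 77.0625 = 0.0552
  green round: (116 − 77.0625)² / 77.0625 = 19.6740
  green wrinkled: (24 − 25.6875)² / 25.6875 = 0.1109
χ² = 5.3557 + 0.0552 + 19.6740 + 0.1109 = 25.1958 ≈ 25.196

25.196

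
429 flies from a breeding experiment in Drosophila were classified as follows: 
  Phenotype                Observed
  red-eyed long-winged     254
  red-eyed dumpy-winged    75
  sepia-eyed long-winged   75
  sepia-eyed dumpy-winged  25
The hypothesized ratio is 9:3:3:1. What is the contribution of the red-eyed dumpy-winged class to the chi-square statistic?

Total ratio parts = 16. Expected numbers out of 429:
  red-eyed long-winged: 429 × 9/16 = 241.3125
  red-eyed dumpy-winged: 429 × 3/16 = 80.4375
  sepia-eyed long-winged: 429 × 3/16 = 80.4375
  sepia-eyed dumpy-winged: 429 × 1/16 = 26.8125
Contribution of red-eyed dumpy-winged: (75 − 80.4375)² / 80.4375 = 0.3676

0.368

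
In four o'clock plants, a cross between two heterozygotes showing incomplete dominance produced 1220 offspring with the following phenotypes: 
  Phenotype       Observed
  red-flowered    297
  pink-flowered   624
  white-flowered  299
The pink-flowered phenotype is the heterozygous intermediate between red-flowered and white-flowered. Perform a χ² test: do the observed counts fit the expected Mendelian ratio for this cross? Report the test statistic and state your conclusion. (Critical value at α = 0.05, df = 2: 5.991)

With incomplete dominance, a heterozygote × heterozygote cross gives a 1:2:1 phenotypic ratio.
The 1:2:1 ratio has 4 parts, so with N = 1220 the expected counts are:
  red-flowered: 1220 × 1/4 = 305
  pink-flowered: 1220 × 2/4 = 610
  white-flowered: 1220 × 1/4 = 305
χ² = Σ (O − E)² / E
  red-flowered: (297 − 305)² / 305 = 0.2098
  pink-flowered: (624 − 610)² / 610 = 0.3213
  white-flowered: (299 − 305)² / 305 = 0.1180
χ² = 0.2098 + 0.3213 + 0.1180 = 0.6491 ≈ 0.649
Degrees of freedom = 3 − 1 = 2; critical value at α = 0.05 is 5.991.
Since 0.649 < 5.991, we fail to reject the null hypothesis — the data are consistent with the 1:2:1 ratio.

0.649; consistent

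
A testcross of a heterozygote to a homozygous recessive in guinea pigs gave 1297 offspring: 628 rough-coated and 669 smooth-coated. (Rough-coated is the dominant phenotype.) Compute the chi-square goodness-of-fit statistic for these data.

A testcross of a heterozygote (Aa × aa) gives a 1:1 phenotypic ratio.
Expected counts for N = 1297 under a 1:1 ratio (total parts = 2):
  rough-coated: 1297 × 1/2 = 648.5
  smooth-coated: 1297 × 1/2 = 648.5
χ² = Σ (O − E)² / E
  rough-coated: (628 − 648.5)² / 648.5 = 0.6480
  smooth-coated: (669 − 648.5)² / 648.5 = 0.6480
χ² = 0.6480 + 0.6480 = 1.296

1.296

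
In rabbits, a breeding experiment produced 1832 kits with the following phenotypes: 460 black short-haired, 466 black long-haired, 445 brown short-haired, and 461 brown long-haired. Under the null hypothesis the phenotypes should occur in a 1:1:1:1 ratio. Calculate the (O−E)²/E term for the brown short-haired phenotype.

Total ratio parts = 4. Expected numbers out of 1832:
  black short-haired: 1832 × 1/4 = 458
  black long-haired: 1832 × 1/4 = 458
  brown short-haired: 1832 × 1/4 = 458
  brown long-haired: 1832 × 1/4 = 458
Contribution of brown short-haired: (445 − 458)² / 458 = 0.3690

0.369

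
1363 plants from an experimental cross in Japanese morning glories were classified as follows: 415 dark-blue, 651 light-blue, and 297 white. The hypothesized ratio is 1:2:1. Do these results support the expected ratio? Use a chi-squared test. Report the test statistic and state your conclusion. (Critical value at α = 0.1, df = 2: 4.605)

23.161; not consistent

The 1:2:1 ratio has 4 parts, so with N = 1363 the expected counts are:
  dark-blue: 1363 × 1/4 = 340.75
  light-blue: 1363 × 2/4 = 681.5
  white: 1363 × 1/4 = 340.75
χ² = Σ (O − E)² / E
  dark-blue: (415 − 340.75)² / 340.75 = 16.1792
  light-blue: (651 − 681.5)² / 681.5 = 1.3650
  white: (297 − 340.75)² / 340.75 = 5.6172
χ² = 16.1792 + 1.3650 + 5.6172 = 23.1614 ≈ 23.161
Degrees of freedom = 3 − 1 = 2; critical value at α = 0.1 is 4.605.
Since 23.161 > 4.605, we reject the null hypothesis — the data do not fit the 1:2:1 ratio.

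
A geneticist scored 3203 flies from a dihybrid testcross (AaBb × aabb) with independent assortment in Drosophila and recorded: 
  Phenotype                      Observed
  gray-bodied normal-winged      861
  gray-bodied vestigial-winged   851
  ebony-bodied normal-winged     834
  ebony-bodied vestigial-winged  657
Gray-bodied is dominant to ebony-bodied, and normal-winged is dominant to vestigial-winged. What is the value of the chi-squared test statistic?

A dihybrid testcross with independent assortment gives a 1:1:1:1 ratio.
Expected counts for N = 3203 under a 1:1:1:1 ratio (total parts = 4):
  gray-bodied normal-winged: 3203 × 1/4 = 800.75
  gray-bodied vestigial-winged: 3203 × 1/4 = 800.75
  ebony-bodied normal-winged: 3203 × 1/4 = 800.75
  ebony-bodied vestigial-winged: 3203 × 1/4 = 800.75
χ² = Σ (O − E)² / E
  gray-bodied normal-winged: (861 − 800.75)² / 800.75 = 4.5333
  gray-bodied vestigial-winged: (851 − 800.75)² / 800.75 = 3.1534
  ebony-bodied normal-winged: (834 − 800.75)² / 800.75 = 1.3807
  ebony-bodied vestigial-winged: (657 − 800.75)² / 800.75 = 25.8059
χ² = 4.5333 + 3.1534 + 1.3807 + 25.8059 = 34.8733 ≈ 34.873

34.873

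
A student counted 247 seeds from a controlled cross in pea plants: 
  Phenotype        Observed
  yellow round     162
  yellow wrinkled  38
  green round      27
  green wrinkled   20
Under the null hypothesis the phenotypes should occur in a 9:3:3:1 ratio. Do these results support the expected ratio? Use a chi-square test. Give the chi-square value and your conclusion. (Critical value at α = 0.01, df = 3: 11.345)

14.722; not consistent

The 9:3:3:1 ratio has 16 parts, so with N = 247 the expected counts are:
  yellow round: 247 × 9/16 = 138.9375
  yellow wrinkled: 247 × 3/16 = 46.3125
  green round: 247 × 3/16 = 46.3125
  green wrinkled: 247 × 1/16 = 15.4375
χ² = Σ (O − E)² / E
  yellow round: (162 − 138.9375)² / 138.9375 = 3.8282
  yellow wrinkled: (38 − 46.3125)² / 46.3125 = 1.4920
  green round: (27 − 46.3125)² / 46.3125 = 8.0534
  green wrinkled: (20 − 15.4375)² / 15.4375 = 1.3484
χ² = 3.8282 + 1.4920 + 8.0534 + 1.3484 = 14.722
Degrees of freedom = 4 − 1 = 3; critical value at α = 0.01 is 11.345.
Since 14.722 > 11.345, we reject the null hypothesis — the data do not fit the 9:3:3:1 ratio.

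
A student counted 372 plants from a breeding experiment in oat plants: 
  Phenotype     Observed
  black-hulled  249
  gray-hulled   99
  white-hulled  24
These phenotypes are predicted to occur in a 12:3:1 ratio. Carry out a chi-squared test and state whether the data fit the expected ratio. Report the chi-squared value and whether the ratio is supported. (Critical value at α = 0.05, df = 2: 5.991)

15.516; not consistent

Expected counts for N = 372 under a 12:3:1 ratio (total parts = 16):
  black-hulled: 372 × 12/16 = 279
  gray-hulled: 372 × 3/16 = 69.75
  white-hulled: 372 × 1/16 = 23.25
χ² = Σ (O − E)² / E
  black-hulled: (249 − 279)² / 279 = 3.2258
  gray-hulled: (99 − 69.75)² / 69.75 = 12.2661
  white-hulled: (24 − 23.25)² / 23.25 = 0.0242
χ² = 3.2258 + 12.2661 + 0.0242 = 15.5161 ≈ 15.516
Degrees of freedom = 3 − 1 = 2; critical value at α = 0.05 is 5.991.
Since 15.516 > 5.991, we reject the null hypothesis — the data do not fit the 12:3:1 ratio.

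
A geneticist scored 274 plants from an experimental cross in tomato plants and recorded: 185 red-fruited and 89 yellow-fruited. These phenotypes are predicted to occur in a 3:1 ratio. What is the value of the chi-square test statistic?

8.180

Under the 3:1 hypothesis (Σ ratio = 4, N = 274):
  red-fruited: 274 × 3/4 = 205.5
  yellow-fruited: 274 × 1/4 = 68.5
χ² = Σ (O − E)² / E
  red-fruited: (185 − 205.5)² / 205.5 = 2.0450
  yellow-fruited: (89 − 68.5)² / 68.5 = 6.1350
χ² = 2.0450 + 6.1350 = 8.180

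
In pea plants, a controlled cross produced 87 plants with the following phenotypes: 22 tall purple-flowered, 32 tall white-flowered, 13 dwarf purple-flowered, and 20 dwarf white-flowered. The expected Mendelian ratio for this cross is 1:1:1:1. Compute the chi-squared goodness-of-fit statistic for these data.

Expected counts for N = 87 under a 1:1:1:1 ratio (total parts = 4):
  tall purple-flowered: 87 × 1/4 = 21.75
  tall white-flowered: 87 × 1/4 = 21.75
  dwarf purple-flowered: 87 × 1/4 = 21.75
  dwarf white-flowered: 87 × 1/4 = 21.75
χ² = Σ (O − E)² / E
  tall purple-flowered: (22 − 21.75)² / 21.75 = 0.0029
  tall white-flowered: (32 − 21.75)² / 21.75 = 4.8305
  dwarf purple-flowered: (13 − 21.75)² / 21.75 = 3.5201
  dwarf white-flowered: (20 − 21.75)² / 21.75 = 0.1408
χ² = 0.0029 + 4.8305 + 3.5201 + 0.1408 = 8.4943 ≈ 8.494

8.494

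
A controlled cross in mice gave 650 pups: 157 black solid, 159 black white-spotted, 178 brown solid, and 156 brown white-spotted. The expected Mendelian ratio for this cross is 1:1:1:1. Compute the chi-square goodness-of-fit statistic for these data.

2.000

Total ratio parts = 4. Expected numbers out of 650:
  black solid: 650 × 1/4 = 162.5
  black white-spotted: 650 × 1/4 = 162.5
  brown solid: 650 × 1/4 = 162.5
  brown white-spotted: 650 × 1/4 = 162.5
χ² = Σ (O − E)² / E
  black solid: (157 − 162.5)² / 162.5 = 0.1862
  black white-spotted: (159 − 162.5)² / 162.5 = 0.0754
  brown solid: (178 − 162.5)² / 162.5 = 1.4785
  brown white-spotted: (156 − 162.5)² / 162.5 = 0.2600
χ² = 0.1862 + 0.0754 + 1.4785 + 0.2600 = 2.0001 ≈ 2.000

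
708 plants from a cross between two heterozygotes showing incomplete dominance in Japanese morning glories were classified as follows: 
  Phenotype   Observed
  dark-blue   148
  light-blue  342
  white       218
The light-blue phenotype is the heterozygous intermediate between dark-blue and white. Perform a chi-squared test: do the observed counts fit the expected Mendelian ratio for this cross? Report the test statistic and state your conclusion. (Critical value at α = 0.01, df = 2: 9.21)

With incomplete dominance, a heterozygote × heterozygote cross gives a 1:2:1 phenotypic ratio.
Total ratio parts = 4. Expected numbers out of 708:
  dark-blue: 708 × 1/4 = 177
  light-blue: 708 × 2/4 = 354
  white: 708 × 1/4 = 177
χ² = Σ (O − E)² / E
  dark-blue: (148 − 177)² / 177 = 4.7514
  light-blue: (342 − 354)² / 354 = 0.4068
  white: (218 − 177)² / 177 = 9.4972
χ² = 4.7514 + 0.4068 + 9.4972 = 14.6554 ≈ 14.655
Degrees of freedom = 3 − 1 = 2; critical value at α = 0.01 is 9.21.
Since 14.655 > 9.21, we reject the null hypothesis — the data do not fit the 1:2:1 ratio.

14.655; not consistent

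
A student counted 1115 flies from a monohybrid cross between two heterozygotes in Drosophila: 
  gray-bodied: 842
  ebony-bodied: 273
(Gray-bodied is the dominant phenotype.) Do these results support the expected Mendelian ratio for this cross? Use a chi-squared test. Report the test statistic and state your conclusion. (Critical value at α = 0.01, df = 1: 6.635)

0.158; consistent

For a monohybrid cross between heterozygotes with complete dominance, the expected phenotypic ratio is 3:1.
Total ratio parts = 4. Expected numbers out of 1115:
  gray-bodied: 1115 × 3/4 = 836.25
  ebony-bodied: 1115 × 1/4 = 278.75
χ² = Σ (O − E)² / E
  gray-bodied: (842 − 836.25)² / 836.25 = 0.0395
  ebony-bodied: (273 − 278.75)² / 278.75 = 0.1186
χ² = 0.0395 + 0.1186 = 0.1581 ≈ 0.158
Degrees of freedom = 2 − 1 = 1; critical value at α = 0.01 is 6.635.
Since 0.158 < 6.635, we fail to reject the null hypothesis — the data are consistent with the 3:1 ratio.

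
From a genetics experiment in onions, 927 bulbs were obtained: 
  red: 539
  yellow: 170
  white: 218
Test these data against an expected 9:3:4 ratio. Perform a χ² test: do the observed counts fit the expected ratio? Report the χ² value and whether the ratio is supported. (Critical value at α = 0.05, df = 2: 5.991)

1.491; consistent

Under the 9:3:4 hypothesis (Σ ratio = 16, N = 927):
  red: 927 × 9/16 = 521.4375
  yellow: 927 × 3/16 = 173.8125
  white: 927 × 4/16 = 231.75
χ² = Σ (O − E)² / E
  red: (539 − 521.4375)² / 521.4375 = 0.5915
  yellow: (170 − 173.8125)² / 173.8125 = 0.0836
  white: (218 − 231.75)² / 231.75 = 0.8158
χ² = 0.5915 + 0.0836 + 0.8158 = 1.4909 ≈ 1.491
Degrees of freedom = 3 − 1 = 2; critical value at α = 0.05 is 5.991.
Since 1.491 < 5.991, we fail to reject the null hypothesis — the data are consistent with the 9:3:4 ratio.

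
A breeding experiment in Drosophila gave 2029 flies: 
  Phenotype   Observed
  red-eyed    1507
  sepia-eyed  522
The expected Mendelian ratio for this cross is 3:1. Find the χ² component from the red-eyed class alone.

Under the 3:1 hypothesis (Σ ratio = 4, N = 2029):
  red-eyed: 2029 × 3/4 = 1521.75
  sepia-eyed: 2029 × 1/4 = 507.25
Contribution of red-eyed: (1507 − 1521.75)² / 1521.75 = 0.1430

0.143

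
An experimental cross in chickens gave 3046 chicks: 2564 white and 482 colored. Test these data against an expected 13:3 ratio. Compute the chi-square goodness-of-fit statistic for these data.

Total ratio parts = 16. Expected numbers out of 3046:
  white: 3046 × 13/16 = 2474.875
  colored: 3046 × 3/16 = 571.125
χ² = Σ (O − E)² / E
  white: (2564 − 2474.875)² / 2474.875 = 3.2096
  colored: (482 − 571.125)² / 571.125 = 13.9081
χ² = 3.2096 + 13.9081 = 17.1177 ≈ 17.118

17.118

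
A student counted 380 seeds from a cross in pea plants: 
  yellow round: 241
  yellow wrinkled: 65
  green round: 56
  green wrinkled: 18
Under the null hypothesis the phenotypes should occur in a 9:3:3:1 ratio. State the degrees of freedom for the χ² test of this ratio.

A goodness-of-fit test with 4 phenotype classes has df = 4 − 1 = 3.

3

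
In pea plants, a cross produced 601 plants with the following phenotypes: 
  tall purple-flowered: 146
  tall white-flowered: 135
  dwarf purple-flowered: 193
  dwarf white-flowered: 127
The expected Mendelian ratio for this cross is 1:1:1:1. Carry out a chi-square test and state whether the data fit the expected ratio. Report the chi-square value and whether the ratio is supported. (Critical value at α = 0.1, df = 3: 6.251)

The 1:1:1:1 ratio has 4 parts, so with N = 601 the expected counts are:
  tall purple-flowered: 601 × 1/4 = 150.25
  tall white-flowered: 601 × 1/4 = 150.25
  dwarf purple-flowered: 601 × 1/4 = 150.25
  dwarf white-flowered: 601 × 1/4 = 150.25
χ² = Σ (O − E)² / E
  tall purple-flowered: (146 − 150.25)² / 150.25 = 0.1202
  tall white-flowered: (135 − 150.25)² / 150.25 = 1.5478
  dwarf purple-flowered: (193 − 150.25)² / 150.25 = 12.1635
  dwarf white-flowered: (127 − 150.25)² / 150.25 = 3.5978
χ² = 0.1202 + 1.5478 + 12.1635 + 3.5978 = 17.4293 ≈ 17.429
Degrees of freedom = 4 − 1 = 3; critical value at α = 0.1 is 6.251.
Since 17.429 > 6.251, we reject the null hypothesis — the data do not fit the 1:1:1:1 ratio.

17.429; not consistent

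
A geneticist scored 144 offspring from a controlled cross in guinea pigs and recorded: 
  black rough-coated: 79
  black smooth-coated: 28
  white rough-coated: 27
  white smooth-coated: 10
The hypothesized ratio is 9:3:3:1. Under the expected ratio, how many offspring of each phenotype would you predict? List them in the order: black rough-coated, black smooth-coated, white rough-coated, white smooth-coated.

81, 27, 27, 9

Total ratio parts = 16. Expected numbers out of 144:
  black rough-coated: 144 × 9/16 = 81
  black smooth-coated: 144 × 3/16 = 27
  white rough-coated: 144 × 3/16 = 27
  white smooth-coated: 144 × 1/16 = 9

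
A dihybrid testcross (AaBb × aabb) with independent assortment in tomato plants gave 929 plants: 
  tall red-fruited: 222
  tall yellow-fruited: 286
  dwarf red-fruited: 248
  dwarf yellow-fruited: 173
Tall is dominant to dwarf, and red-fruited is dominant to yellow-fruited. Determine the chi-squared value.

A dihybrid testcross with independent assortment gives a 1:1:1:1 ratio.
Under the 1:1:1:1 hypothesis (Σ ratio = 4, N = 929):
  tall red-fruited: 929 × 1/4 = 232.25
  tall yellow-fruited: 929 × 1/4 = 232.25
  dwarf red-fruited: 929 × 1/4 = 232.25
  dwarf yellow-fruited: 929 × 1/4 = 232.25
χ² = Σ (O − E)² / E
  tall red-fruited: (222 − 232.25)² / 232.25 = 0.4524
  tall yellow-fruited: (286 − 232.25)² / 232.25 = 12.4395
  dwarf red-fruited: (248 − 232.25)² / 232.25 = 1.0681
  dwarf yellow-fruited: (173 − 232.25)² / 232.25 = 15.1154
χ² = 0.4524 + 12.4395 + 1.0681 + 15.1154 = 29.0754 ≈ 29.075

29.075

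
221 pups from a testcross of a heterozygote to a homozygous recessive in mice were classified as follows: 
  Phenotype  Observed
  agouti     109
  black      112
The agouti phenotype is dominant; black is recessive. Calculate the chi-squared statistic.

A testcross of a heterozygote (Aa × aa) gives a 1:1 phenotypic ratio.
The 1:1 ratio has 2 parts, so with N = 221 the expected counts are:
  agouti: 221 × 1/2 = 110.5
  black: 221 × 1/2 = 110.5
χ² = Σ (O − E)² / E
  agouti: (109 − 110.5)² / 110.5 = 0.0204
  black: (112 − 110.5)² / 110.5 = 0.0204
χ² = 0.0204 + 0.0204 = 0.0408 ≈ 0.041

0.041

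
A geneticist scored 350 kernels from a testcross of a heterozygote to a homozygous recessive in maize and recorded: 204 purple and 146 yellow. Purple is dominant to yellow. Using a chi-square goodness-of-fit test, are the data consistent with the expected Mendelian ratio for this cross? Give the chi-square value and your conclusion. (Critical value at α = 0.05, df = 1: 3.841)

A testcross of a heterozygote (Aa × aa) gives a 1:1 phenotypic ratio.
Expected counts for N = 350 under a 1:1 ratio (total parts = 2):
  purple: 350 × 1/2 = 175
  yellow: 350 × 1/2 = 175
χ² = Σ (O − E)² / E
  purple: (204 − 175)² / 175 = 4.8057
  yellow: (146 − 175)² / 175 = 4.8057
χ² = 4.8057 + 4.8057 = 9.6114 ≈ 9.611
Degrees of freedom = 2 − 1 = 1; critical value at α = 0.05 is 3.841.
Since 9.611 > 3.841, we reject the null hypothesis — the data do not fit the 1:1 ratio.

9.611; not consistent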